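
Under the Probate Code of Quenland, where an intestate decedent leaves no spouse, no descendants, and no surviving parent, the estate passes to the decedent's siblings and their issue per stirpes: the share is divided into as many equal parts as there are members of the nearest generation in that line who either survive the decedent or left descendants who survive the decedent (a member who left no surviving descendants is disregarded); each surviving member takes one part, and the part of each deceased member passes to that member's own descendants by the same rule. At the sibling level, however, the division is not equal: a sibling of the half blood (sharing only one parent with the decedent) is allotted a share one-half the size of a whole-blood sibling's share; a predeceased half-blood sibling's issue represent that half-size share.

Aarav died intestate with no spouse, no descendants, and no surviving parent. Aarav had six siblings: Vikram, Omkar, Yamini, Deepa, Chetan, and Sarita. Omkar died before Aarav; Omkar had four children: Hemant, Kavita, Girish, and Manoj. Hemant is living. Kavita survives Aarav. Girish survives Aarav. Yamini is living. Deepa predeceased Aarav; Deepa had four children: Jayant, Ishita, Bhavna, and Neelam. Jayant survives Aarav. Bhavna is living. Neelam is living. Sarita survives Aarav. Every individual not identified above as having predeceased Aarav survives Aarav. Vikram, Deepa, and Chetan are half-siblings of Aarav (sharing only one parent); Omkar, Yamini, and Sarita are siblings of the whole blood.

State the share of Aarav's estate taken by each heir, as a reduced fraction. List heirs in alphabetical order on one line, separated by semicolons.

No spouse, descendants, or parent survives, so the estate passes to Aarav's siblings per stirpes.
Half-blood siblings count for one-half the weight of whole-blood siblings at the initial division.
Dividing 1 in proportion to weights (total weight 9/2): Vikram (weight 1/2) → 1/9; Omkar (weight 1) → 2/9; Yamini (weight 1) → 2/9; Deepa (weight 1/2) → 1/9; Chetan (weight 1/2) → 1/9; Sarita (weight 1) → 2/9.
Vikram is living and takes 1/9.
Omkar predeceased; the 2/9 allotted to Omkar's branch passes to Omkar's issue by representation.
The 2/9 is divided into 4 equal shares of 1/18 among Hemant, Kavita, Girish, Manoj.
Hemant is living and takes 1/18.
Kavita is living and takes 1/18.
Girish is living and takes 1/18.
Manoj is living and takes 1/18.
Yamini is living and takes 2/9.
Deepa predeceased; the 1/9 allotted to Deepa's branch passes to Deepa's issue by representation.
The 1/9 is divided into 4 equal shares of 1/36 among Jayant, Ishita, Bhavna, Neelam.
Jayant is living and takes 1/36.
Ishita is living and takes 1/36.
Bhavna is living and takes 1/36.
Neelam is living and takes 1/36.
Chetan is living and takes 1/9.
Sarita is living and takes 2/9.

Bhavna 1/36; Chetan 1/9; Girish 1/18; Hemant 1/18; Ishita 1/36; Jayant 1/36; Kavita 1/18; Manoj 1/18; Neelam 1/36; Sarita 2/9; Vikram 1/9; Yamini 2/9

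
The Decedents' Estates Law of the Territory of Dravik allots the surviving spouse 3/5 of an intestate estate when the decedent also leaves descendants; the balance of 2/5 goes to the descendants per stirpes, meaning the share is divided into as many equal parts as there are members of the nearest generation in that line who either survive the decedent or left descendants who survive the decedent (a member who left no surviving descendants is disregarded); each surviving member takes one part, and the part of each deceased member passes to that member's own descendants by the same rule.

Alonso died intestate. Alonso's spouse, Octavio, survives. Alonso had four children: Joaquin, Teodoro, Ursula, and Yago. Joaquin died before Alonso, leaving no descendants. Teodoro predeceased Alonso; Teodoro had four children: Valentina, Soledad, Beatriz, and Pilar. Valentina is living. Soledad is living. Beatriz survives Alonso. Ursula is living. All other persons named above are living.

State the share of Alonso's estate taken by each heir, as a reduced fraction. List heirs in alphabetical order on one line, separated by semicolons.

Octavio, as surviving spouse, takes 3/5.
The remaining 2/5 passes to Alonso's descendants per stirpes.
Joaquin left no surviving issue, so that branch lapses and is disregarded.
The 2/5 is divided into 3 equal shares of 2/15 among Teodoro, Ursula, Yago.
Teodoro predeceased; the 2/15 allotted to Teodoro's branch passes to Teodoro's issue by representation.
The 2/15 is divided into 4 equal shares of 1/30 among Valentina, Soledad, Beatriz, Pilar.
Valentina is living and takes 1/30.
Soledad is living and takes 1/30.
Beatriz is living and takes 1/30.
Pilar is living and takes 1/30.
Ursula is living and takes 2/15.
Yago is living and takes 2/15.

Beatriz 1/30; Octavio 3/5; Pilar 1/30; Soledad 1/30; Ursula 2/15; Valentina 1/30; Yago 2/15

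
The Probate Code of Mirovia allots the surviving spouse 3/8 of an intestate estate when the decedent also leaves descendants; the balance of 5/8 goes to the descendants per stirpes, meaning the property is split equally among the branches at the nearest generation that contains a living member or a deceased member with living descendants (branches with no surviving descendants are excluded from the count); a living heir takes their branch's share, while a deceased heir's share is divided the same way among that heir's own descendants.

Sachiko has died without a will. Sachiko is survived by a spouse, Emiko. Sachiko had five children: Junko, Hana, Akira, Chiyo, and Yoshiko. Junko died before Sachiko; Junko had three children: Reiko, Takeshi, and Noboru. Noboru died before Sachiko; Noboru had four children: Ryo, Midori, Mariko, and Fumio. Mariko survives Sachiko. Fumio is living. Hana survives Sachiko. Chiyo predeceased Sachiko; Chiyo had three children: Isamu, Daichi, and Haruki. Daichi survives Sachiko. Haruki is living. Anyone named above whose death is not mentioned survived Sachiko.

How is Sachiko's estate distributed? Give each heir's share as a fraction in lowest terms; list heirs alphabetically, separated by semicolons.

Emiko, as surviving spouse, takes 3/8.
The remaining 5/8 passes to Sachiko's descendants per stirpes.
The 5/8 is divided into 5 equal shares of 1/8 among Junko, Hana, Akira, Chiyo, Yoshiko.
Junko predeceased; the 1/8 allotted to Junko's branch passes to Junko's issue by representation.
The 1/8 is divided into 3 equal shares of 1/24 among Reiko, Takeshi, Noboru.
Reiko is living and takes 1/24.
Takeshi is living and takes 1/24.
Noboru predeceased; the 1/24 allotted to Noboru's branch passes to Noboru's issue by representation.
The 1/24 is divided into 4 equal shares of 1/96 among Ryo, Midori, Mariko, Fumio.
Ryo is living and takes 1/96.
Midori is living and takes 1/96.
Mariko is living and takes 1/96.
Fumio is living and takes 1/96.
Hana is living and takes 1/8.
Akira is living and takes 1/8.
Chiyo predeceased; the 1/8 allotted to Chiyo's branch passes to Chiyo's issue by representation.
The 1/8 is divided into 3 equal shares of 1/24 among Isamu, Daichi, Haruki.
Isamu is living and takes 1/24.
Daichi is living and takes 1/24.
Haruki is living and takes 1/24.
Yoshiko is living and takes 1/8.

Akira 1/8; Daichi 1/24; Emiko 3/8; Fumio 1/96; Hana 1/8; Haruki 1/24; Isamu 1/24; Mariko 1/96; Midori 1/96; Reiko 1/24; Ryo 1/96; Takeshi 1/24; Yoshiko 1/8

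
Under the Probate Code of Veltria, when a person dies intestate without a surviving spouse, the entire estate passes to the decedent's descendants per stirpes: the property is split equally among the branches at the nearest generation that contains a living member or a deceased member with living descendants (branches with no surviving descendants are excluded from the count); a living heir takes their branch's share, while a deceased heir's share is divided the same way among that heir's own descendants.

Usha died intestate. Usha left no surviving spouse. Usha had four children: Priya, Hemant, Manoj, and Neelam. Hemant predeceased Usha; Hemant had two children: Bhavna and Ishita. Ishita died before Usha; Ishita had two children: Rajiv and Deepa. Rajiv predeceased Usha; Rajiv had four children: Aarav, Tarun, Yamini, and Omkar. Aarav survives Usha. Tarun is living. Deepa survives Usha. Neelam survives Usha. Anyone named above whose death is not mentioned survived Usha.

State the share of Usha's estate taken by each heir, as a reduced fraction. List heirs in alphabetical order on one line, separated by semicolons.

There is no surviving spouse, so the entire estate passes to Usha's descendants per stirpes.
The estate is divided into 4 equal shares of 1/4 among Priya, Hemant, Manoj, Neelam.
Priya is living and takes 1/4.
Hemant predeceased; the 1/4 allotted to Hemant's branch passes to Hemant's issue by representation.
The 1/4 is divided into 2 equal shares of 1/8 among Bhavna, Ishita.
Bhavna is living and takes 1/8.
Ishita predeceased; the 1/8 allotted to Ishita's branch passes to Ishita's issue by representation.
The 1/8 is divided into 2 equal shares of 1/16 among Rajiv, Deepa.
Rajiv predeceased; the 1/16 allotted to Rajiv's branch passes to Rajiv's issue by representation.
The 1/16 is divided into 4 equal shares of 1/64 among Aarav, Tarun, Yamini, Omkar.
Aarav is living and takes 1/64.
Tarun is living and takes 1/64.
Yamini is living and takes 1/64.
Omkar is living and takes 1/64.
Deepa is living and takes 1/16.
Manoj is living and takes 1/4.
Neelam is living and takes 1/4.

Aarav 1/64; Bhavna 1/8; Deepa 1/16; Manoj 1/4; Neelam 1/4; Omkar 1/64; Priya 1/4; Tarun 1/64; Yamini 1/64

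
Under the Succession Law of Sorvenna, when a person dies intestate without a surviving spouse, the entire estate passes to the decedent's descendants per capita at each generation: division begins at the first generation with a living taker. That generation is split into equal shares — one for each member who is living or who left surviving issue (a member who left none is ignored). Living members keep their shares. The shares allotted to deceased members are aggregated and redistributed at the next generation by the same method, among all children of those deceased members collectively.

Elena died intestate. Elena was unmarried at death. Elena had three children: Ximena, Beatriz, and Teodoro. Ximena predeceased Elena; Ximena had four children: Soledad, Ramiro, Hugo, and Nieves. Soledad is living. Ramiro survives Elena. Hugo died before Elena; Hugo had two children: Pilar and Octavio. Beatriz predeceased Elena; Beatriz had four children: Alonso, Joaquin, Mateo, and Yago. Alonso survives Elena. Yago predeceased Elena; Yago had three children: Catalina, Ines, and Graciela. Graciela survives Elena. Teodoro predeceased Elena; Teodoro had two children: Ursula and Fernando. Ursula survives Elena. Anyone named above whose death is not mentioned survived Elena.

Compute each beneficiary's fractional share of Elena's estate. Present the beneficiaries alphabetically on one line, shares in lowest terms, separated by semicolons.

Alonso 1/10; Catalina 1/25; Fernando 1/10; Graciela 1/25; Ines 1/25; Joaquin 1/10; Mateo 1/10; Nieves 1/10; Octavio 1/25; Pilar 1/25; Ramiro 1/10; Soledad 1/10; Ursula 1/10

There is no surviving spouse, so the entire estate passes to Elena's descendants per capita at each generation.
No one at generation 1 (Ximena, Beatriz, Teodoro) is living; moving to the next generation.
At generation 2 (Soledad, Ramiro, Hugo, Nieves, Alonso, Joaquin, Mateo, Yago, Ursula, Fernando) there are 10 shares of (1)/10 = 1/10 each.
Living: Soledad, Ramiro, Nieves, Alonso, Joaquin, Mateo, Ursula, and Fernando — each takes 1/10.
Deceased: Hugo and Yago. Their combined 1/5 is pooled and carried to generation 3.
At generation 3 (Pilar, Octavio, Catalina, Ines, Graciela) there are 5 shares of (1/5)/5 = 1/25 each.
Living: Pilar, Octavio, Catalina, Ines, and Graciela — each takes 1/25.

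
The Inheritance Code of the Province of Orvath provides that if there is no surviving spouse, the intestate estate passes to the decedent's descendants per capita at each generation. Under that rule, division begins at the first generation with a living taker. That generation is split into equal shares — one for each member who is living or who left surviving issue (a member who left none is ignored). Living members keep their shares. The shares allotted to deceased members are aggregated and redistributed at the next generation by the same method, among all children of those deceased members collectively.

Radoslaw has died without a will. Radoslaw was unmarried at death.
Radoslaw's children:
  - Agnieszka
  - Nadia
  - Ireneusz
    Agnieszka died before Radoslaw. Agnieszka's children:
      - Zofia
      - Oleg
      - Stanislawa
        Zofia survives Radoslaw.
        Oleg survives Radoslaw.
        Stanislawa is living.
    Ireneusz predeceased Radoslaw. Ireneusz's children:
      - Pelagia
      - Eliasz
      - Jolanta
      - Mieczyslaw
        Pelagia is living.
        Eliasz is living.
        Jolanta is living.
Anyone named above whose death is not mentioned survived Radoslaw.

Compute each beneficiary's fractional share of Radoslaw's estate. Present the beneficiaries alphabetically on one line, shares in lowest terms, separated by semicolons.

Eliasz 2/21; Jolanta 2/21; Mieczyslaw 2/21; Nadia 1/3; Oleg 2/21; Pelagia 2/21; Stanislawa 2/21; Zofia 2/21

There is no surviving spouse, so the entire estate passes to Radoslaw's descendants per capita at each generation.
At generation 1 (Agnieszka, Nadia, Ireneusz) there are 3 shares of (1)/3 = 1/3 each.
Living: Nadia — each takes 1/3.
Deceased: Agnieszka and Ireneusz. Their combined 2/3 is pooled and carried to generation 2.
At generation 2 (Zofia, Oleg, Stanislawa, Pelagia, Eliasz, Jolanta, Mieczyslaw) there are 7 shares of (2/3)/7 = 2/21 each.
Living: Zofia, Oleg, Stanislawa, Pelagia, Eliasz, Jolanta, and Mieczyslaw — each takes 2/21.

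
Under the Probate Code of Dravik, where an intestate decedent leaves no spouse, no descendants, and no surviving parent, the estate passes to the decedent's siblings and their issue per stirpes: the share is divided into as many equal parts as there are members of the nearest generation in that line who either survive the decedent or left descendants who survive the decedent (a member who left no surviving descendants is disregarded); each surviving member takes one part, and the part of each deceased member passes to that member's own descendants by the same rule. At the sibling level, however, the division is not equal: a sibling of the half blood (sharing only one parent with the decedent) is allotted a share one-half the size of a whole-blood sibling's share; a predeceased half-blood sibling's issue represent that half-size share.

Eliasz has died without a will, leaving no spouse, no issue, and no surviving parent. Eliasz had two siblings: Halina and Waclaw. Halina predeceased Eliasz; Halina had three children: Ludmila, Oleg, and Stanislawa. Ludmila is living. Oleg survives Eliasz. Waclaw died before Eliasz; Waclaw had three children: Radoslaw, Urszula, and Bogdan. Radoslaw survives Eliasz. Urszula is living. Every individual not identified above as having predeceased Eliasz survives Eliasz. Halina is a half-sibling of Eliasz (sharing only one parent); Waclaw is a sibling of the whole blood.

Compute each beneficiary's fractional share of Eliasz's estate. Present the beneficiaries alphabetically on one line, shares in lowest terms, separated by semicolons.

Bogdan 2/9; Ludmila 1/9; Oleg 1/9; Radoslaw 2/9; Stanislawa 1/9; Urszula 2/9

No spouse, descendants, or parent survives, so the estate passes to Eliasz's siblings per stirpes.
Half-blood siblings count for one-half the weight of whole-blood siblings at the initial division.
Dividing 1 in proportion to weights (total weight 3/2): Halina (weight 1/2) → 1/3; Waclaw (weight 1) → 2/3.
Halina predeceased; the 1/3 allotted to Halina's branch passes to Halina's issue by representation.
The 1/3 is divided into 3 equal shares of 1/9 among Ludmila, Oleg, Stanislawa.
Ludmila is living and takes 1/9.
Oleg is living and takes 1/9.
Stanislawa is living and takes 1/9.
Waclaw predeceased; the 2/3 allotted to Waclaw's branch passes to Waclaw's issue by representation.
The 2/3 is divided into 3 equal shares of 2/9 among Radoslaw, Urszula, Bogdan.
Radoslaw is living and takes 2/9.
Urszula is living and takes 2/9.
Bogdan is living and takes 2/9.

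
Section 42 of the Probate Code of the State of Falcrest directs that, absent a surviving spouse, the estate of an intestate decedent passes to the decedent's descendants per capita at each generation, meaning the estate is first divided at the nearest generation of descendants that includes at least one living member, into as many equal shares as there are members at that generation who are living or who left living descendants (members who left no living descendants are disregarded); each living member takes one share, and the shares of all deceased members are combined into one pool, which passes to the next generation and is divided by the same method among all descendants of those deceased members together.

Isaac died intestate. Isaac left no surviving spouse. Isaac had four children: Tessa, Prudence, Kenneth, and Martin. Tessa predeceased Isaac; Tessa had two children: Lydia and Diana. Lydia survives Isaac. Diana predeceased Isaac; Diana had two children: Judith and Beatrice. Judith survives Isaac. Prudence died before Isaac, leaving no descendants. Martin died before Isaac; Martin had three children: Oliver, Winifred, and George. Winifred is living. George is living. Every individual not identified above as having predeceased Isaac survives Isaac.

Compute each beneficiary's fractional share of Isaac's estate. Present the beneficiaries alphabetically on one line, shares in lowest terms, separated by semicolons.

There is no surviving spouse, so the entire estate passes to Isaac's descendants per capita at each generation.
At generation 1 (Tessa, Kenneth, Martin) there are 3 shares of (1)/3 = 1/3 each.
Living: Kenneth — each takes 1/3.
Deceased: Tessa and Martin. Their combined 2/3 is pooled and carried to generation 2.
At generation 2 (Lydia, Diana, Oliver, Winifred, George) there are 5 shares of (2/3)/5 = 2/15 each.
Living: Lydia, Oliver, Winifred, and George — each takes 2/15.
Deceased: Diana. That 2/15 share is carried to generation 3.
At generation 3 (Judith, Beatrice) there are 2 shares of (2/15)/2 = 1/15 each.
Living: Judith and Beatrice — each takes 1/15.

Beatrice 1/15; George 2/15; Judith 1/15; Kenneth 1/3; Lydia 2/15; Oliver 2/15; Winifred 2/15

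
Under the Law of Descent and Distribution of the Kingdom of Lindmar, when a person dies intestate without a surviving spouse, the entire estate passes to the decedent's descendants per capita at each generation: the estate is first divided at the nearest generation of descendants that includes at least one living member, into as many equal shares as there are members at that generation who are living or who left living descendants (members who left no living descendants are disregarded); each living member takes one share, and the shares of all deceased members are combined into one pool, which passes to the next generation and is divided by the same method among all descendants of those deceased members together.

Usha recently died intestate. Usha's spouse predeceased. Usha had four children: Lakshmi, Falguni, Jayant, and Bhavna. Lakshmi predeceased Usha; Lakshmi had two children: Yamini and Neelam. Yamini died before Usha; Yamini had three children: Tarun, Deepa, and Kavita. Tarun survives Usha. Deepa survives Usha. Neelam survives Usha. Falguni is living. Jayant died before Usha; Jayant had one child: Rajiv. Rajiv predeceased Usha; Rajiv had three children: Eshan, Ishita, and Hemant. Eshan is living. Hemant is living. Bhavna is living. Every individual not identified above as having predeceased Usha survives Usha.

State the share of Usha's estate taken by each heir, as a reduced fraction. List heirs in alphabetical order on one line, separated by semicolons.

There is no surviving spouse, so the entire estate passes to Usha's descendants per capita at each generation.
At generation 1 (Lakshmi, Falguni, Jayant, Bhavna) there are 4 shares of (1)/4 = 1/4 each.
Living: Falguni and Bhavna — each takes 1/4.
Deceased: Lakshmi and Jayant. Their combined 1/2 is pooled and carried to generation 2.
At generation 2 (Yamini, Neelam, Rajiv) there are 3 shares of (1/2)/3 = 1/6 each.
Living: Neelam — each takes 1/6.
Deceased: Yamini and Rajiv. Their combined 1/3 is pooled and carried to generation 3.
At generation 3 (Tarun, Deepa, Kavita, Eshan, Ishita, Hemant) there are 6 shares of (1/3)/6 = 1/18 each.
Living: Tarun, Deepa, Kavita, Eshan, Ishita, and Hemant — each takes 1/18.

Bhavna 1/4; Deepa 1/18; Eshan 1/18; Falguni 1/4; Hemant 1/18; Ishita 1/18; Kavita 1/18; Neelam 1/6; Tarun 1/18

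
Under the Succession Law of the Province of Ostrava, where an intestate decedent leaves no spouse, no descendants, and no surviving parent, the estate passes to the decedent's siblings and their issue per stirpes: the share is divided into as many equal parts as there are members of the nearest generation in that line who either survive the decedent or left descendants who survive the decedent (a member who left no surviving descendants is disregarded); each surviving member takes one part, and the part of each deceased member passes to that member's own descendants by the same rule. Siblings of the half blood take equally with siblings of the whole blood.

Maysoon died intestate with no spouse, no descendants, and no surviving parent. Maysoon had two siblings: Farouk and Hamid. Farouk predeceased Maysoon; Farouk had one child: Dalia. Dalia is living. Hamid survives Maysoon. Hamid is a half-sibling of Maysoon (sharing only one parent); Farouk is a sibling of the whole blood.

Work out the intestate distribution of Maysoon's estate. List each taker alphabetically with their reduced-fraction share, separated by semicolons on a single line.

No spouse, descendants, or parent survives, so the estate passes to Maysoon's siblings per stirpes.
Half-blood and whole-blood siblings take equally under the stated rule.
The estate is divided into 2 equal shares of 1/2 among Farouk, Hamid.
Farouk predeceased; the 1/2 allotted to Farouk's branch passes to Farouk's issue by representation.
Dalia is the sole taker at this level and receives the full 1/2.
Hamid is living and takes 1/2.

Dalia 1/2; Hamid 1/2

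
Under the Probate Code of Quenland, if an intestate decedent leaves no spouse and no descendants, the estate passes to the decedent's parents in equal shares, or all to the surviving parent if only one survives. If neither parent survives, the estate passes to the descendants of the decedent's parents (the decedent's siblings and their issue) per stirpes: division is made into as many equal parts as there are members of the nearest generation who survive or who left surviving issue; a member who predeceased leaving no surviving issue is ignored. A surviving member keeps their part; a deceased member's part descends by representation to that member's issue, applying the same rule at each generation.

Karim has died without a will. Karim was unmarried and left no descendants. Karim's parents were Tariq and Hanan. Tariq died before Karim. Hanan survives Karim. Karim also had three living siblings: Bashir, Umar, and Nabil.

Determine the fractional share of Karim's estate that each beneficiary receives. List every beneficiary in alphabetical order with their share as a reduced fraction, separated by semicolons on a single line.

Hanan 1

Only one parent, Hanan, survives, so Hanan takes the entire estate. The siblings take nothing because a surviving parent has priority.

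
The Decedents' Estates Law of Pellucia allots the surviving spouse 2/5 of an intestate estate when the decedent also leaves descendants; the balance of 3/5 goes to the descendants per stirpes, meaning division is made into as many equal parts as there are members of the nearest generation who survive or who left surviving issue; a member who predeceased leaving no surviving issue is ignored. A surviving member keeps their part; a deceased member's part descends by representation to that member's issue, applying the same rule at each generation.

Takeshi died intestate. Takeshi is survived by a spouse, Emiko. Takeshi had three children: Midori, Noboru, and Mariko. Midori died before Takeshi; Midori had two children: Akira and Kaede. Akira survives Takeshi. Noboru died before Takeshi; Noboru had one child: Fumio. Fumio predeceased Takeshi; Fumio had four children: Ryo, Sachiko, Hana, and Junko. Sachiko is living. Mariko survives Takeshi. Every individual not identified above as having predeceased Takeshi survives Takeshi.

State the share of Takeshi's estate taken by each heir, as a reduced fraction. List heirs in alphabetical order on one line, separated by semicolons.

Akira 1/10; Emiko 2/5; Hana 1/20; Junko 1/20; Kaede 1/10; Mariko 1/5; Ryo 1/20; Sachiko 1/20

Emiko, as surviving spouse, takes 2/5.
The remaining 3/5 passes to Takeshi's descendants per stirpes.
The 3/5 is divided into 3 equal shares of 1/5 among Midori, Noboru, Mariko.
Midori predeceased; the 1/5 allotted to Midori's branch passes to Midori's issue by representation.
The 1/5 is divided into 2 equal shares of 1/10 among Akira, Kaede.
Akira is living and takes 1/10.
Kaede is living and takes 1/10.
Noboru predeceased; the 1/5 allotted to Noboru's branch passes to Noboru's issue by representation.
Fumio's line is the sole branch at this level, so the full 1/5 passes to Fumio's issue by representation.
The 1/5 is divided into 4 equal shares of 1/20 among Ryo, Sachiko, Hana, Junko.
Ryo is living and takes 1/20.
Sachiko is living and takes 1/20.
Hana is living and takes 1/20.
Junko is living and takes 1/20.
Mariko is living and takes 1/5.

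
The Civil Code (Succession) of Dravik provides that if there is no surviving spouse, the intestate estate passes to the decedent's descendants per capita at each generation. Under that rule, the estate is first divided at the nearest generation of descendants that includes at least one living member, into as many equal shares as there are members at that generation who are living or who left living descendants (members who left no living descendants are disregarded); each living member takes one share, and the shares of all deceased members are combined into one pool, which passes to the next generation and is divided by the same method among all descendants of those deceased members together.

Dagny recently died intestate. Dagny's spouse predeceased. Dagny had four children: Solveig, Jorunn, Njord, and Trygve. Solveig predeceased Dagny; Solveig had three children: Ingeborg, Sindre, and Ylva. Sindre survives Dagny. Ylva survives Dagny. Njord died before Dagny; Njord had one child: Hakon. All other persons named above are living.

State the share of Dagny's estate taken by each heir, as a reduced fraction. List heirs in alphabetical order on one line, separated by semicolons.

Hakon 1/8; Ingeborg 1/8; Jorunn 1/4; Sindre 1/8; Trygve 1/4; Ylva 1/8

There is no surviving spouse, so the entire estate passes to Dagny's descendants per capita at each generation.
At generation 1 (Solveig, Jorunn, Njord, Trygve) there are 4 shares of (1)/4 = 1/4 each.
Living: Jorunn and Trygve — each takes 1/4.
Deceased: Solveig and Njord. Their combined 1/2 is pooled and carried to generation 2.
At generation 2 (Ingeborg, Sindre, Ylva, Hakon) there are 4 shares of (1/2)/4 = 1/8 each.
Living: Ingeborg, Sindre, Ylva, and Hakon — each takes 1/8.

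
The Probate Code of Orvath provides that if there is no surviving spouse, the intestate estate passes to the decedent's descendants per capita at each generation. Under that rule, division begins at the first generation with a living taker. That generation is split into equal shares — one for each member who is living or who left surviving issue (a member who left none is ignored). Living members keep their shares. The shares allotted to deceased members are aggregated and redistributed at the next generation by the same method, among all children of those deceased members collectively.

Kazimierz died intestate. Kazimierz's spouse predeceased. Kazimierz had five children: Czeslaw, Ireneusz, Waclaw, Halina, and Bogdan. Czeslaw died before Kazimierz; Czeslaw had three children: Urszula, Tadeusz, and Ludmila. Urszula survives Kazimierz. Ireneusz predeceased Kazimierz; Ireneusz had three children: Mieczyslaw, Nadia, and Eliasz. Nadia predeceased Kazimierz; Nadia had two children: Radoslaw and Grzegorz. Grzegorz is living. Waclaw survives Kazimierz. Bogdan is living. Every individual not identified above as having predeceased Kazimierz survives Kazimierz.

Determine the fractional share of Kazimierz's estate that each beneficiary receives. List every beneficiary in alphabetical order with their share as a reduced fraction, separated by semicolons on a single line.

Bogdan 1/5; Eliasz 1/15; Grzegorz 1/30; Halina 1/5; Ludmila 1/15; Mieczyslaw 1/15; Radoslaw 1/30; Tadeusz 1/15; Urszula 1/15; Waclaw 1/5

There is no surviving spouse, so the entire estate passes to Kazimierz's descendants per capita at each generation.
At generation 1 (Czeslaw, Ireneusz, Waclaw, Halina, Bogdan) there are 5 shares of (1)/5 = 1/5 each.
Living: Waclaw, Halina, and Bogdan — each takes 1/5.
Deceased: Czeslaw and Ireneusz. Their combined 2/5 is pooled and carried to generation 2.
At generation 2 (Urszula, Tadeusz, Ludmila, Mieczyslaw, Nadia, Eliasz) there are 6 shares of (2/5)/6 = 1/15 each.
Living: Urszula, Tadeusz, Ludmila, Mieczyslaw, and Eliasz — each takes 1/15.
Deceased: Nadia. That 1/15 share is carried to generation 3.
At generation 3 (Radoslaw, Grzegorz) there are 2 shares of (1/15)/2 = 1/30 each.
Living: Radoslaw and Grzegorz — each takes 1/30.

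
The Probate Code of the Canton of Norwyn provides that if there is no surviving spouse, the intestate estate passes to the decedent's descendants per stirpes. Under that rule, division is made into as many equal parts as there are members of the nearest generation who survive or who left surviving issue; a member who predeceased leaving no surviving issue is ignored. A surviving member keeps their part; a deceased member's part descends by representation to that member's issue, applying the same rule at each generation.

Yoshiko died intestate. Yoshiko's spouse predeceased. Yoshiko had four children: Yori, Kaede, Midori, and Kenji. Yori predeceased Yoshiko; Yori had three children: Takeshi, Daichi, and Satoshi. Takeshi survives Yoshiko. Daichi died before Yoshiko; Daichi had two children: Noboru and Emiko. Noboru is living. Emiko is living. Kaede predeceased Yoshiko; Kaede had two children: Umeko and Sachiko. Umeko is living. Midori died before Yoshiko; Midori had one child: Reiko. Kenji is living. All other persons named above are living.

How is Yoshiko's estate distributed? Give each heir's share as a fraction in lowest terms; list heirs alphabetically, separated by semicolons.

Emiko 1/24; Kenji 1/4; Noboru 1/24; Reiko 1/4; Sachiko 1/8; Satoshi 1/12; Takeshi 1/12; Umeko 1/8

There is no surviving spouse, so the entire estate passes to Yoshiko's descendants per stirpes.
The estate is divided into 4 equal shares of 1/4 among Yori, Kaede, Midori, Kenji.
Yori predeceased; the 1/4 allotted to Yori's branch passes to Yori's issue by representation.
The 1/4 is divided into 3 equal shares of 1/12 among Takeshi, Daichi, Satoshi.
Takeshi is living and takes 1/12.
Daichi predeceased; the 1/12 allotted to Daichi's branch passes to Daichi's issue by representation.
The 1/12 is divided into 2 equal shares of 1/24 among Noboru, Emiko.
Noboru is living and takes 1/24.
Emiko is living and takes 1/24.
Satoshi is living and takes 1/12.
Kaede predeceased; the 1/4 allotted to Kaede's branch passes to Kaede's issue by representation.
The 1/4 is divided into 2 equal shares of 1/8 among Umeko, Sachiko.
Umeko is living and takes 1/8.
Sachiko is living and takes 1/8.
Midori predeceased; the 1/4 allotted to Midori's branch passes to Midori's issue by representation.
Reiko is the sole taker at this level and receives the full 1/4.
Kenji is living and takes 1/4.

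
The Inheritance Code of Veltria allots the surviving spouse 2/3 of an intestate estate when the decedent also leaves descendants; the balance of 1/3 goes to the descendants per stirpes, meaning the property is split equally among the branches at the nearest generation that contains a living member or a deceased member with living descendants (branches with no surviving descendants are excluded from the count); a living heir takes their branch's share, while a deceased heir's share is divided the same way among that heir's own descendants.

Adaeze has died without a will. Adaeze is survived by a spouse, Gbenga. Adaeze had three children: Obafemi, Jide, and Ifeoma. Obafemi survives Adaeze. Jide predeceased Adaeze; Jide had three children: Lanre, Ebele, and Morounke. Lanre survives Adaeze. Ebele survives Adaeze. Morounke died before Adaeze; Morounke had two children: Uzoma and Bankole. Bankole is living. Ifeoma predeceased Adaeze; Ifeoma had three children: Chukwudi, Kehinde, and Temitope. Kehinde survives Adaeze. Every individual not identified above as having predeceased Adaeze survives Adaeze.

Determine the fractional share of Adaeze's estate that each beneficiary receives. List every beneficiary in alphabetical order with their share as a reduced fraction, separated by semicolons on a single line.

Gbenga, as surviving spouse, takes 2/3.
The remaining 1/3 passes to Adaeze's descendants per stirpes.
The 1/3 is divided into 3 equal shares of 1/9 among Obafemi, Jide, Ifeoma.
Obafemi is living and takes 1/9.
Jide predeceased; the 1/9 allotted to Jide's branch passes to Jide's issue by representation.
The 1/9 is divided into 3 equal shares of 1/27 among Lanre, Ebele, Morounke.
Lanre is living and takes 1/27.
Ebele is living and takes 1/27.
Morounke predeceased; the 1/27 allotted to Morounke's branch passes to Morounke's issue by representation.
The 1/27 is divided into 2 equal shares of 1/54 among Uzoma, Bankole.
Uzoma is living and takes 1/54.
Bankole is living and takes 1/54.
Ifeoma predeceased; the 1/9 allotted to Ifeoma's branch passes to Ifeoma's issue by representation.
The 1/9 is divided into 3 equal shares of 1/27 among Chukwudi, Kehinde, Temitope.
Chukwudi is living and takes 1/27.
Kehinde is living and takes 1/27.
Temitope is living and takes 1/27.

Bankole 1/54; Chukwudi 1/27; Ebele 1/27; Gbenga 2/3; Kehinde 1/27; Lanre 1/27; Obafemi 1/9; Temitope 1/27; Uzoma 1/54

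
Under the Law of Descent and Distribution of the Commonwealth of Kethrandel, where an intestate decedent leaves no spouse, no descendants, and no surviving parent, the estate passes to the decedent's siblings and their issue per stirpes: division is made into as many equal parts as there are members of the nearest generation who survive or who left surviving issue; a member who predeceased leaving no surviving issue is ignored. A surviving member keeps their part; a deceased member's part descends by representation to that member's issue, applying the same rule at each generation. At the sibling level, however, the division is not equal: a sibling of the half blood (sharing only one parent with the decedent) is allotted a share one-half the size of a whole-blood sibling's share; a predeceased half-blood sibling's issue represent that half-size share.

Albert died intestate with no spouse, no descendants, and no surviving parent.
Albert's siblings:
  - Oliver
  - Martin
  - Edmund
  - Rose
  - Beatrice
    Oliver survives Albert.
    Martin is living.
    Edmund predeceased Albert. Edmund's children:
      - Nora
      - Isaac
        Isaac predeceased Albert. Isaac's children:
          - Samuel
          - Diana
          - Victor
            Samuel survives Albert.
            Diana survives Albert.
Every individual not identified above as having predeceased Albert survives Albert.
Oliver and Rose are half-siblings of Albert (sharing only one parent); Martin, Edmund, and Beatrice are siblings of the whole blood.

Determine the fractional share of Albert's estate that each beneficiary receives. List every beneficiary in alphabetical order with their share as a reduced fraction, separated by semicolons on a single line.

No spouse, descendants, or parent survives, so the estate passes to Albert's siblings per stirpes.
Half-blood siblings count for one-half the weight of whole-blood siblings at the initial division.
Dividing 1 in proportion to weights (total weight 4): Oliver (weight 1/2) → 1/8; Martin (weight 1) → 1/4; Edmund (weight 1) → 1/4; Rose (weight 1/2) → 1/8; Beatrice (weight 1) → 1/4.
Oliver is living and takes 1/8.
Martin is living and takes 1/4.
Edmund predeceased; the 1/4 allotted to Edmund's branch passes to Edmund's issue by representation.
The 1/4 is divided into 2 equal shares of 1/8 among Nora, Isaac.
Nora is living and takes 1/8.
Isaac predeceased; the 1/8 allotted to Isaac's branch passes to Isaac's issue by representation.
The 1/8 is divided into 3 equal shares of 1/24 among Samuel, Diana, Victor.
Samuel is living and takes 1/24.
Diana is living and takes 1/24.
Victor is living and takes 1/24.
Rose is living and takes 1/8.
Beatrice is living and takes 1/4.

Beatrice 1/4; Diana 1/24; Martin 1/4; Nora 1/8; Oliver 1/8; Rose 1/8; Samuel 1/24; Victor 1/24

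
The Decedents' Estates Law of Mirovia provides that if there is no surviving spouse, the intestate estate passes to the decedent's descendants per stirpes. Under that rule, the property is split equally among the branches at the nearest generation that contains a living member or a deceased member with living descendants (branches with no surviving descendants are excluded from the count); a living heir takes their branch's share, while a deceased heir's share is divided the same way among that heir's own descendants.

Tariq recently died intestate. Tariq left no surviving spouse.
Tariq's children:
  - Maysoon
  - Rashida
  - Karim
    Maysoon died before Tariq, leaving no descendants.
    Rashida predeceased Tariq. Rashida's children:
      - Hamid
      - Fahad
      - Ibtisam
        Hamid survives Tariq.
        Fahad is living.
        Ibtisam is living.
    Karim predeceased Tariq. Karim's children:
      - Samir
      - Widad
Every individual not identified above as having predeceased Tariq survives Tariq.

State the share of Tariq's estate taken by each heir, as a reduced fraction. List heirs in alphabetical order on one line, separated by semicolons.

There is no surviving spouse, so the entire estate passes to Tariq's descendants per stirpes.
Maysoon left no surviving issue, so that branch lapses and is disregarded.
The estate is divided into 2 equal shares of 1/2 among Rashida, Karim.
Rashida predeceased; the 1/2 allotted to Rashida's branch passes to Rashida's issue by representation.
The 1/2 is divided into 3 equal shares of 1/6 among Hamid, Fahad, Ibtisam.
Hamid is living and takes 1/6.
Fahad is living and takes 1/6.
Ibtisam is living and takes 1/6.
Karim predeceased; the 1/2 allotted to Karim's branch passes to Karim's issue by representation.
The 1/2 is divided into 2 equal shares of 1/4 among Samir, Widad.
Samir is living and takes 1/4.
Widad is living and takes 1/4.

Fahad 1/6; Hamid 1/6; Ibtisam 1/6; Samir 1/4; Widad 1/4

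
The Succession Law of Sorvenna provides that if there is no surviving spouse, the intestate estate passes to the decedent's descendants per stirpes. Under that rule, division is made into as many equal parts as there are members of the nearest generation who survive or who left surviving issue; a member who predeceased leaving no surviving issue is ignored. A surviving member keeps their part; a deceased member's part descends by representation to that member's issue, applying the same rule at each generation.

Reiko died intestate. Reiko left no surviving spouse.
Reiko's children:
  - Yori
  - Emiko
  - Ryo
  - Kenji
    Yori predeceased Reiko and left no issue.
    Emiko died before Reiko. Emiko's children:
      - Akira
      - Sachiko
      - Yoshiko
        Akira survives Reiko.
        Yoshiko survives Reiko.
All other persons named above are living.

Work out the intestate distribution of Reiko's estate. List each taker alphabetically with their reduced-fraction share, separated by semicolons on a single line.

Akira 1/9; Kenji 1/3; Ryo 1/3; Sachiko 1/9; Yoshiko 1/9

There is no surviving spouse, so the entire estate passes to Reiko's descendants per stirpes.
Yori left no surviving issue, so that branch lapses and is disregarded.
The estate is divided into 3 equal shares of 1/3 among Emiko, Ryo, Kenji.
Emiko predeceased; the 1/3 allotted to Emiko's branch passes to Emiko's issue by representation.
The 1/3 is divided into 3 equal shares of 1/9 among Akira, Sachiko, Yoshiko.
Akira is living and takes 1/9.
Sachiko is living and takes 1/9.
Yoshiko is living and takes 1/9.
Ryo is living and takes 1/3.
Kenji is living and takes 1/3.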